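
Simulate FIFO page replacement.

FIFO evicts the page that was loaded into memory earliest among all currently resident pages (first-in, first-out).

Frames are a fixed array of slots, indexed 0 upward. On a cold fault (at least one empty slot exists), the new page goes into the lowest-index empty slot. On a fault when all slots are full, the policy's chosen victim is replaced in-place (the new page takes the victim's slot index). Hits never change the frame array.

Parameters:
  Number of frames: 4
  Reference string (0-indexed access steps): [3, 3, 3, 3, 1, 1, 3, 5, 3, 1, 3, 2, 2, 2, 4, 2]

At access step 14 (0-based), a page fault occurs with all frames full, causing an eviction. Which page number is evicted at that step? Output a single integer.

Step 0: ref 3 -> FAULT, frames=[3,-,-,-]
Step 1: ref 3 -> HIT, frames=[3,-,-,-]
Step 2: ref 3 -> HIT, frames=[3,-,-,-]
Step 3: ref 3 -> HIT, frames=[3,-,-,-]
Step 4: ref 1 -> FAULT, frames=[3,1,-,-]
Step 5: ref 1 -> HIT, frames=[3,1,-,-]
Step 6: ref 3 -> HIT, frames=[3,1,-,-]
Step 7: ref 5 -> FAULT, frames=[3,1,5,-]
Step 8: ref 3 -> HIT, frames=[3,1,5,-]
Step 9: ref 1 -> HIT, frames=[3,1,5,-]
Step 10: ref 3 -> HIT, frames=[3,1,5,-]
Step 11: ref 2 -> FAULT, frames=[3,1,5,2]
Step 12: ref 2 -> HIT, frames=[3,1,5,2]
Step 13: ref 2 -> HIT, frames=[3,1,5,2]
Step 14: ref 4 -> FAULT, evict 3, frames=[4,1,5,2]
At step 14: evicted page 3

Answer: 3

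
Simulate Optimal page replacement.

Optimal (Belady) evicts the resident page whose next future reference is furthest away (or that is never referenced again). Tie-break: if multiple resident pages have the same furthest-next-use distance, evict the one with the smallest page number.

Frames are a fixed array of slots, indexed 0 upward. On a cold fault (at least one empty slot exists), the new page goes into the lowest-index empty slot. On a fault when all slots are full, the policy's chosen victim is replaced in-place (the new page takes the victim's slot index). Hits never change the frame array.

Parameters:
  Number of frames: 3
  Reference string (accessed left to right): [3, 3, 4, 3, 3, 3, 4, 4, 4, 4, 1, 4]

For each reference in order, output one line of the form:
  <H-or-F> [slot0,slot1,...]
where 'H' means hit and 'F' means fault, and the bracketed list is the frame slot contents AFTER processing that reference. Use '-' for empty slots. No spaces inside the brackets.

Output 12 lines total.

F [3,-,-]
H [3,-,-]
F [3,4,-]
H [3,4,-]
H [3,4,-]
H [3,4,-]
H [3,4,-]
H [3,4,-]
H [3,4,-]
H [3,4,-]
F [3,4,1]
H [3,4,1]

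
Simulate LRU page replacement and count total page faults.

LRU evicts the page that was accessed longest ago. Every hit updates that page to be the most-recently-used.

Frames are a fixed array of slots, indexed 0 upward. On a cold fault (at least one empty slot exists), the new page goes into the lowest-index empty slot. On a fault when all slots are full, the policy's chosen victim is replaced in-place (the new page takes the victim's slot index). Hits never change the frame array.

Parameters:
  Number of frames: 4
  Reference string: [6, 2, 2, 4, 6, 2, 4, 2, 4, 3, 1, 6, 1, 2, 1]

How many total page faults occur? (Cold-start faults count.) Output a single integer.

Step 0: ref 6 → FAULT, frames=[6,-,-,-]
Step 1: ref 2 → FAULT, frames=[6,2,-,-]
Step 2: ref 2 → HIT, frames=[6,2,-,-]
Step 3: ref 4 → FAULT, frames=[6,2,4,-]
Step 4: ref 6 → HIT, frames=[6,2,4,-]
Step 5: ref 2 → HIT, frames=[6,2,4,-]
Step 6: ref 4 → HIT, frames=[6,2,4,-]
Step 7: ref 2 → HIT, frames=[6,2,4,-]
Step 8: ref 4 → HIT, frames=[6,2,4,-]
Step 9: ref 3 → FAULT, frames=[6,2,4,3]
Step 10: ref 1 → FAULT (evict 6), frames=[1,2,4,3]
Step 11: ref 6 → FAULT (evict 2), frames=[1,6,4,3]
Step 12: ref 1 → HIT, frames=[1,6,4,3]
Step 13: ref 2 → FAULT (evict 4), frames=[1,6,2,3]
Step 14: ref 1 → HIT, frames=[1,6,2,3]
Total faults: 7

Answer: 7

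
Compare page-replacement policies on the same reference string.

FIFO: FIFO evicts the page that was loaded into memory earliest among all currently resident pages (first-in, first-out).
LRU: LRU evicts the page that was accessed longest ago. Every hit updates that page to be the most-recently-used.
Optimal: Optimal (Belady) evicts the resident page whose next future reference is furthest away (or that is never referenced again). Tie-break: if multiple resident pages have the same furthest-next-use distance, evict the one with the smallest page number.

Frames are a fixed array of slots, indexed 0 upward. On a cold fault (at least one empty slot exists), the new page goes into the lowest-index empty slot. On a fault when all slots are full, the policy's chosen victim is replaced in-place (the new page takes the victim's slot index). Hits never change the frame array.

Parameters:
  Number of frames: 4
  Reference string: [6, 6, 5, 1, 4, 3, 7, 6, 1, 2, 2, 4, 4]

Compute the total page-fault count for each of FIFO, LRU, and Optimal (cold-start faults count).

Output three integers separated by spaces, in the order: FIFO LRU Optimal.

--- FIFO ---
  step 0: ref 6 -> FAULT, frames=[6,-,-,-] (faults so far: 1)
  step 1: ref 6 -> HIT, frames=[6,-,-,-] (faults so far: 1)
  step 2: ref 5 -> FAULT, frames=[6,5,-,-] (faults so far: 2)
  step 3: ref 1 -> FAULT, frames=[6,5,1,-] (faults so far: 3)
  step 4: ref 4 -> FAULT, frames=[6,5,1,4] (faults so far: 4)
  step 5: ref 3 -> FAULT, evict 6, frames=[3,5,1,4] (faults so far: 5)
  step 6: ref 7 -> FAULT, evict 5, frames=[3,7,1,4] (faults so far: 6)
  step 7: ref 6 -> FAULT, evict 1, frames=[3,7,6,4] (faults so far: 7)
  step 8: ref 1 -> FAULT, evict 4, frames=[3,7,6,1] (faults so far: 8)
  step 9: ref 2 -> FAULT, evict 3, frames=[2,7,6,1] (faults so far: 9)
  step 10: ref 2 -> HIT, frames=[2,7,6,1] (faults so far: 9)
  step 11: ref 4 -> FAULT, evict 7, frames=[2,4,6,1] (faults so far: 10)
  step 12: ref 4 -> HIT, frames=[2,4,6,1] (faults so far: 10)
  FIFO total faults: 10
--- LRU ---
  step 0: ref 6 -> FAULT, frames=[6,-,-,-] (faults so far: 1)
  step 1: ref 6 -> HIT, frames=[6,-,-,-] (faults so far: 1)
  step 2: ref 5 -> FAULT, frames=[6,5,-,-] (faults so far: 2)
  step 3: ref 1 -> FAULT, frames=[6,5,1,-] (faults so far: 3)
  step 4: ref 4 -> FAULT, frames=[6,5,1,4] (faults so far: 4)
  step 5: ref 3 -> FAULT, evict 6, frames=[3,5,1,4] (faults so far: 5)
  step 6: ref 7 -> FAULT, evict 5, frames=[3,7,1,4] (faults so far: 6)
  step 7: ref 6 -> FAULT, evict 1, frames=[3,7,6,4] (faults so far: 7)
  step 8: ref 1 -> FAULT, evict 4, frames=[3,7,6,1] (faults so far: 8)
  step 9: ref 2 -> FAULT, evict 3, frames=[2,7,6,1] (faults so far: 9)
  step 10: ref 2 -> HIT, frames=[2,7,6,1] (faults so far: 9)
  step 11: ref 4 -> FAULT, evict 7, frames=[2,4,6,1] (faults so far: 10)
  step 12: ref 4 -> HIT, frames=[2,4,6,1] (faults so far: 10)
  LRU total faults: 10
--- Optimal ---
  step 0: ref 6 -> FAULT, frames=[6,-,-,-] (faults so far: 1)
  step 1: ref 6 -> HIT, frames=[6,-,-,-] (faults so far: 1)
  step 2: ref 5 -> FAULT, frames=[6,5,-,-] (faults so far: 2)
  step 3: ref 1 -> FAULT, frames=[6,5,1,-] (faults so far: 3)
  step 4: ref 4 -> FAULT, frames=[6,5,1,4] (faults so far: 4)
  step 5: ref 3 -> FAULT, evict 5, frames=[6,3,1,4] (faults so far: 5)
  step 6: ref 7 -> FAULT, evict 3, frames=[6,7,1,4] (faults so far: 6)
  step 7: ref 6 -> HIT, frames=[6,7,1,4] (faults so far: 6)
  step 8: ref 1 -> HIT, frames=[6,7,1,4] (faults so far: 6)
  step 9: ref 2 -> FAULT, evict 1, frames=[6,7,2,4] (faults so far: 7)
  step 10: ref 2 -> HIT, frames=[6,7,2,4] (faults so far: 7)
  step 11: ref 4 -> HIT, frames=[6,7,2,4] (faults so far: 7)
  step 12: ref 4 -> HIT, frames=[6,7,2,4] (faults so far: 7)
  Optimal total faults: 7

Answer: 10 10 7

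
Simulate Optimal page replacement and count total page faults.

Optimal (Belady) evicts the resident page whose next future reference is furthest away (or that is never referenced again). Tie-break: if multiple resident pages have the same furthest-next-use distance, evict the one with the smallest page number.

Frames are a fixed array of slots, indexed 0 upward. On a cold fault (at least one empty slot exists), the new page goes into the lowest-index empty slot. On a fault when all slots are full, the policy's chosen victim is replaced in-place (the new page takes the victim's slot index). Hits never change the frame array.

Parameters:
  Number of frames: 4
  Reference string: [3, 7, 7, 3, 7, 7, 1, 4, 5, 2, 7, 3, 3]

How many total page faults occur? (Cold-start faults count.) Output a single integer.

Answer: 6

Derivation:
Step 0: ref 3 → FAULT, frames=[3,-,-,-]
Step 1: ref 7 → FAULT, frames=[3,7,-,-]
Step 2: ref 7 → HIT, frames=[3,7,-,-]
Step 3: ref 3 → HIT, frames=[3,7,-,-]
Step 4: ref 7 → HIT, frames=[3,7,-,-]
Step 5: ref 7 → HIT, frames=[3,7,-,-]
Step 6: ref 1 → FAULT, frames=[3,7,1,-]
Step 7: ref 4 → FAULT, frames=[3,7,1,4]
Step 8: ref 5 → FAULT (evict 1), frames=[3,7,5,4]
Step 9: ref 2 → FAULT (evict 4), frames=[3,7,5,2]
Step 10: ref 7 → HIT, frames=[3,7,5,2]
Step 11: ref 3 → HIT, frames=[3,7,5,2]
Step 12: ref 3 → HIT, frames=[3,7,5,2]
Total faults: 6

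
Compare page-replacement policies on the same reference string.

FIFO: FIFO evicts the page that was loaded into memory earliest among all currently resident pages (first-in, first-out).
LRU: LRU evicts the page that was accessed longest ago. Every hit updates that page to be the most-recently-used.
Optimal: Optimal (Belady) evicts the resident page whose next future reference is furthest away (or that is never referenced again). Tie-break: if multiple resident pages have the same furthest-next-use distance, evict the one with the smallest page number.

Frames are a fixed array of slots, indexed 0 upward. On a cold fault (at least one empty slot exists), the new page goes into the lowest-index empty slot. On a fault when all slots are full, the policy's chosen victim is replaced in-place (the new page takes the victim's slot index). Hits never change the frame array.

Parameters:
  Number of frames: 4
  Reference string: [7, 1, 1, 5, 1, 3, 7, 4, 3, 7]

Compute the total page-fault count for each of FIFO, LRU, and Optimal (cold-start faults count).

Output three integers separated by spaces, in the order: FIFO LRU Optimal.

Answer: 6 5 5

Derivation:
--- FIFO ---
  step 0: ref 7 -> FAULT, frames=[7,-,-,-] (faults so far: 1)
  step 1: ref 1 -> FAULT, frames=[7,1,-,-] (faults so far: 2)
  step 2: ref 1 -> HIT, frames=[7,1,-,-] (faults so far: 2)
  step 3: ref 5 -> FAULT, frames=[7,1,5,-] (faults so far: 3)
  step 4: ref 1 -> HIT, frames=[7,1,5,-] (faults so far: 3)
  step 5: ref 3 -> FAULT, frames=[7,1,5,3] (faults so far: 4)
  step 6: ref 7 -> HIT, frames=[7,1,5,3] (faults so far: 4)
  step 7: ref 4 -> FAULT, evict 7, frames=[4,1,5,3] (faults so far: 5)
  step 8: ref 3 -> HIT, frames=[4,1,5,3] (faults so far: 5)
  step 9: ref 7 -> FAULT, evict 1, frames=[4,7,5,3] (faults so far: 6)
  FIFO total faults: 6
--- LRU ---
  step 0: ref 7 -> FAULT, frames=[7,-,-,-] (faults so far: 1)
  step 1: ref 1 -> FAULT, frames=[7,1,-,-] (faults so far: 2)
  step 2: ref 1 -> HIT, frames=[7,1,-,-] (faults so far: 2)
  step 3: ref 5 -> FAULT, frames=[7,1,5,-] (faults so far: 3)
  step 4: ref 1 -> HIT, frames=[7,1,5,-] (faults so far: 3)
  step 5: ref 3 -> FAULT, frames=[7,1,5,3] (faults so far: 4)
  step 6: ref 7 -> HIT, frames=[7,1,5,3] (faults so far: 4)
  step 7: ref 4 -> FAULT, evict 5, frames=[7,1,4,3] (faults so far: 5)
  step 8: ref 3 -> HIT, frames=[7,1,4,3] (faults so far: 5)
  step 9: ref 7 -> HIT, frames=[7,1,4,3] (faults so far: 5)
  LRU total faults: 5
--- Optimal ---
  step 0: ref 7 -> FAULT, frames=[7,-,-,-] (faults so far: 1)
  step 1: ref 1 -> FAULT, frames=[7,1,-,-] (faults so far: 2)
  step 2: ref 1 -> HIT, frames=[7,1,-,-] (faults so far: 2)
  step 3: ref 5 -> FAULT, frames=[7,1,5,-] (faults so far: 3)
  step 4: ref 1 -> HIT, frames=[7,1,5,-] (faults so far: 3)
  step 5: ref 3 -> FAULT, frames=[7,1,5,3] (faults so far: 4)
  step 6: ref 7 -> HIT, frames=[7,1,5,3] (faults so far: 4)
  step 7: ref 4 -> FAULT, evict 1, frames=[7,4,5,3] (faults so far: 5)
  step 8: ref 3 -> HIT, frames=[7,4,5,3] (faults so far: 5)
  step 9: ref 7 -> HIT, frames=[7,4,5,3] (faults so far: 5)
  Optimal total faults: 5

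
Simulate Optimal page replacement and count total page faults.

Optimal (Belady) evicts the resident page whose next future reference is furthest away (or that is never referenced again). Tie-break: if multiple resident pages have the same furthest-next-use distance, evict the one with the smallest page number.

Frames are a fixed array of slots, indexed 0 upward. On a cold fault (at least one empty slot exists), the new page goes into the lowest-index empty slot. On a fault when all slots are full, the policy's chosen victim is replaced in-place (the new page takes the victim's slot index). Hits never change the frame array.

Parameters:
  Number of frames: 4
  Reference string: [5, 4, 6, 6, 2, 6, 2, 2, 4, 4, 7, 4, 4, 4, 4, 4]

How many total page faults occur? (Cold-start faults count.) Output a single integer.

Step 0: ref 5 → FAULT, frames=[5,-,-,-]
Step 1: ref 4 → FAULT, frames=[5,4,-,-]
Step 2: ref 6 → FAULT, frames=[5,4,6,-]
Step 3: ref 6 → HIT, frames=[5,4,6,-]
Step 4: ref 2 → FAULT, frames=[5,4,6,2]
Step 5: ref 6 → HIT, frames=[5,4,6,2]
Step 6: ref 2 → HIT, frames=[5,4,6,2]
Step 7: ref 2 → HIT, frames=[5,4,6,2]
Step 8: ref 4 → HIT, frames=[5,4,6,2]
Step 9: ref 4 → HIT, frames=[5,4,6,2]
Step 10: ref 7 → FAULT (evict 2), frames=[5,4,6,7]
Step 11: ref 4 → HIT, frames=[5,4,6,7]
Step 12: ref 4 → HIT, frames=[5,4,6,7]
Step 13: ref 4 → HIT, frames=[5,4,6,7]
Step 14: ref 4 → HIT, frames=[5,4,6,7]
Step 15: ref 4 → HIT, frames=[5,4,6,7]
Total faults: 5

Answer: 5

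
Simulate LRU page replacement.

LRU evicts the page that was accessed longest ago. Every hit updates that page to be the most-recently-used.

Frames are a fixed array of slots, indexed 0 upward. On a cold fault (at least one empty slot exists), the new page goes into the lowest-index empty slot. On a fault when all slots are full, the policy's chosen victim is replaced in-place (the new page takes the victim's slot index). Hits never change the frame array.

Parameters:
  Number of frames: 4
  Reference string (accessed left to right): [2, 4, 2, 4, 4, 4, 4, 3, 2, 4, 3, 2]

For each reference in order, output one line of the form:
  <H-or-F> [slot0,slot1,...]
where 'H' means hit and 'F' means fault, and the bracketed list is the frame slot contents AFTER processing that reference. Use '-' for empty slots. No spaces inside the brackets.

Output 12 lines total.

F [2,-,-,-]
F [2,4,-,-]
H [2,4,-,-]
H [2,4,-,-]
H [2,4,-,-]
H [2,4,-,-]
H [2,4,-,-]
F [2,4,3,-]
H [2,4,3,-]
H [2,4,3,-]
H [2,4,3,-]
H [2,4,3,-]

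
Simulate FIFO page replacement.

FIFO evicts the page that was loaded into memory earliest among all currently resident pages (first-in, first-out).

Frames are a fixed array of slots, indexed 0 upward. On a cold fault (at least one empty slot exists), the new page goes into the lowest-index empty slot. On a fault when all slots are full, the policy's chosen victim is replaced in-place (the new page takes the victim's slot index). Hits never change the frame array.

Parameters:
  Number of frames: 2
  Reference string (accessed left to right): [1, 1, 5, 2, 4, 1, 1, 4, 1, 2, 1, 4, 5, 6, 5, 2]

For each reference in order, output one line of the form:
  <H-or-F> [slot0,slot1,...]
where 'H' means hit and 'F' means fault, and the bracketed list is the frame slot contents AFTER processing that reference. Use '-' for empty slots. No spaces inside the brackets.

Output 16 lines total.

F [1,-]
H [1,-]
F [1,5]
F [2,5]
F [2,4]
F [1,4]
H [1,4]
H [1,4]
H [1,4]
F [1,2]
H [1,2]
F [4,2]
F [4,5]
F [6,5]
H [6,5]
F [6,2]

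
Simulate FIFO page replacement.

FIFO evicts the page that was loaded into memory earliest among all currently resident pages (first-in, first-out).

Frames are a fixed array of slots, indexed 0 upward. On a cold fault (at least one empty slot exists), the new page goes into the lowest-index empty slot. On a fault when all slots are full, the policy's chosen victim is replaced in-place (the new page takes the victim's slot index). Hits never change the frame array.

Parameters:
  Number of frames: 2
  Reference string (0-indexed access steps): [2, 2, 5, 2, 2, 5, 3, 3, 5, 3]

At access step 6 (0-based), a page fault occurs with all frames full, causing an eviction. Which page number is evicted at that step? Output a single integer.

Step 0: ref 2 -> FAULT, frames=[2,-]
Step 1: ref 2 -> HIT, frames=[2,-]
Step 2: ref 5 -> FAULT, frames=[2,5]
Step 3: ref 2 -> HIT, frames=[2,5]
Step 4: ref 2 -> HIT, frames=[2,5]
Step 5: ref 5 -> HIT, frames=[2,5]
Step 6: ref 3 -> FAULT, evict 2, frames=[3,5]
At step 6: evicted page 2

Answer: 2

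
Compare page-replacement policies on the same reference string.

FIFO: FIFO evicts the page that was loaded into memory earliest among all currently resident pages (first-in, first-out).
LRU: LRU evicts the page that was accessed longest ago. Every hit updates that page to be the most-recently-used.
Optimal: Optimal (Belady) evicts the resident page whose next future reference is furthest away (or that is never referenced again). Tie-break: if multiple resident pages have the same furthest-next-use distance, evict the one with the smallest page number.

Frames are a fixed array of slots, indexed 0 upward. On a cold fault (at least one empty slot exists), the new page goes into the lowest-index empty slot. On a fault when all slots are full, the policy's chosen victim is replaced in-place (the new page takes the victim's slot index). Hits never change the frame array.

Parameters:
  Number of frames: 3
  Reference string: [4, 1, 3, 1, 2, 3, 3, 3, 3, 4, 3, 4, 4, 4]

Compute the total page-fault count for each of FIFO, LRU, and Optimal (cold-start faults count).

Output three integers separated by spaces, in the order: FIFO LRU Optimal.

--- FIFO ---
  step 0: ref 4 -> FAULT, frames=[4,-,-] (faults so far: 1)
  step 1: ref 1 -> FAULT, frames=[4,1,-] (faults so far: 2)
  step 2: ref 3 -> FAULT, frames=[4,1,3] (faults so far: 3)
  step 3: ref 1 -> HIT, frames=[4,1,3] (faults so far: 3)
  step 4: ref 2 -> FAULT, evict 4, frames=[2,1,3] (faults so far: 4)
  step 5: ref 3 -> HIT, frames=[2,1,3] (faults so far: 4)
  step 6: ref 3 -> HIT, frames=[2,1,3] (faults so far: 4)
  step 7: ref 3 -> HIT, frames=[2,1,3] (faults so far: 4)
  step 8: ref 3 -> HIT, frames=[2,1,3] (faults so far: 4)
  step 9: ref 4 -> FAULT, evict 1, frames=[2,4,3] (faults so far: 5)
  step 10: ref 3 -> HIT, frames=[2,4,3] (faults so far: 5)
  step 11: ref 4 -> HIT, frames=[2,4,3] (faults so far: 5)
  step 12: ref 4 -> HIT, frames=[2,4,3] (faults so far: 5)
  step 13: ref 4 -> HIT, frames=[2,4,3] (faults so far: 5)
  FIFO total faults: 5
--- LRU ---
  step 0: ref 4 -> FAULT, frames=[4,-,-] (faults so far: 1)
  step 1: ref 1 -> FAULT, frames=[4,1,-] (faults so far: 2)
  step 2: ref 3 -> FAULT, frames=[4,1,3] (faults so far: 3)
  step 3: ref 1 -> HIT, frames=[4,1,3] (faults so far: 3)
  step 4: ref 2 -> FAULT, evict 4, frames=[2,1,3] (faults so far: 4)
  step 5: ref 3 -> HIT, frames=[2,1,3] (faults so far: 4)
  step 6: ref 3 -> HIT, frames=[2,1,3] (faults so far: 4)
  step 7: ref 3 -> HIT, frames=[2,1,3] (faults so far: 4)
  step 8: ref 3 -> HIT, frames=[2,1,3] (faults so far: 4)
  step 9: ref 4 -> FAULT, evict 1, frames=[2,4,3] (faults so far: 5)
  step 10: ref 3 -> HIT, frames=[2,4,3] (faults so far: 5)
  step 11: ref 4 -> HIT, frames=[2,4,3] (faults so far: 5)
  step 12: ref 4 -> HIT, frames=[2,4,3] (faults so far: 5)
  step 13: ref 4 -> HIT, frames=[2,4,3] (faults so far: 5)
  LRU total faults: 5
--- Optimal ---
  step 0: ref 4 -> FAULT, frames=[4,-,-] (faults so far: 1)
  step 1: ref 1 -> FAULT, frames=[4,1,-] (faults so far: 2)
  step 2: ref 3 -> FAULT, frames=[4,1,3] (faults so far: 3)
  step 3: ref 1 -> HIT, frames=[4,1,3] (faults so far: 3)
  step 4: ref 2 -> FAULT, evict 1, frames=[4,2,3] (faults so far: 4)
  step 5: ref 3 -> HIT, frames=[4,2,3] (faults so far: 4)
  step 6: ref 3 -> HIT, frames=[4,2,3] (faults so far: 4)
  step 7: ref 3 -> HIT, frames=[4,2,3] (faults so far: 4)
  step 8: ref 3 -> HIT, frames=[4,2,3] (faults so far: 4)
  step 9: ref 4 -> HIT, frames=[4,2,3] (faults so far: 4)
  step 10: ref 3 -> HIT, frames=[4,2,3] (faults so far: 4)
  step 11: ref 4 -> HIT, frames=[4,2,3] (faults so far: 4)
  step 12: ref 4 -> HIT, frames=[4,2,3] (faults so far: 4)
  step 13: ref 4 -> HIT, frames=[4,2,3] (faults so far: 4)
  Optimal total faults: 4

Answer: 5 5 4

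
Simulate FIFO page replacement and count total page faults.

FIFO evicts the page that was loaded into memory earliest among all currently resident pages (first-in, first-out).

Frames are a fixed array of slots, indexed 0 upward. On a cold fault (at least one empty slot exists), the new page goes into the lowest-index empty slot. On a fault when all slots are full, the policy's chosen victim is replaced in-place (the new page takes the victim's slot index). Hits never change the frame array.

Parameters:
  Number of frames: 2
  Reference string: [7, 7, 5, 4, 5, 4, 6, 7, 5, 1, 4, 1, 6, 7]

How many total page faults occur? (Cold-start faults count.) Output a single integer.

Step 0: ref 7 → FAULT, frames=[7,-]
Step 1: ref 7 → HIT, frames=[7,-]
Step 2: ref 5 → FAULT, frames=[7,5]
Step 3: ref 4 → FAULT (evict 7), frames=[4,5]
Step 4: ref 5 → HIT, frames=[4,5]
Step 5: ref 4 → HIT, frames=[4,5]
Step 6: ref 6 → FAULT (evict 5), frames=[4,6]
Step 7: ref 7 → FAULT (evict 4), frames=[7,6]
Step 8: ref 5 → FAULT (evict 6), frames=[7,5]
Step 9: ref 1 → FAULT (evict 7), frames=[1,5]
Step 10: ref 4 → FAULT (evict 5), frames=[1,4]
Step 11: ref 1 → HIT, frames=[1,4]
Step 12: ref 6 → FAULT (evict 1), frames=[6,4]
Step 13: ref 7 → FAULT (evict 4), frames=[6,7]
Total faults: 10

Answer: 10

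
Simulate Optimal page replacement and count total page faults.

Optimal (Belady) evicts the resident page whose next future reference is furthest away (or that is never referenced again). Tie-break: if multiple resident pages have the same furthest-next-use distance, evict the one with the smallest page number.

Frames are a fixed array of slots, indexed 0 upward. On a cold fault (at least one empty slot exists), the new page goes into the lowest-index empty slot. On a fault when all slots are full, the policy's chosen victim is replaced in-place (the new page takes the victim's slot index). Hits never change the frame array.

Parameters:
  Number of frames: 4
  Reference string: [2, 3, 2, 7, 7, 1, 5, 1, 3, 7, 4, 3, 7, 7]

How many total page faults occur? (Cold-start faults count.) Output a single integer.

Answer: 6

Derivation:
Step 0: ref 2 → FAULT, frames=[2,-,-,-]
Step 1: ref 3 → FAULT, frames=[2,3,-,-]
Step 2: ref 2 → HIT, frames=[2,3,-,-]
Step 3: ref 7 → FAULT, frames=[2,3,7,-]
Step 4: ref 7 → HIT, frames=[2,3,7,-]
Step 5: ref 1 → FAULT, frames=[2,3,7,1]
Step 6: ref 5 → FAULT (evict 2), frames=[5,3,7,1]
Step 7: ref 1 → HIT, frames=[5,3,7,1]
Step 8: ref 3 → HIT, frames=[5,3,7,1]
Step 9: ref 7 → HIT, frames=[5,3,7,1]
Step 10: ref 4 → FAULT (evict 1), frames=[5,3,7,4]
Step 11: ref 3 → HIT, frames=[5,3,7,4]
Step 12: ref 7 → HIT, frames=[5,3,7,4]
Step 13: ref 7 → HIT, frames=[5,3,7,4]
Total faults: 6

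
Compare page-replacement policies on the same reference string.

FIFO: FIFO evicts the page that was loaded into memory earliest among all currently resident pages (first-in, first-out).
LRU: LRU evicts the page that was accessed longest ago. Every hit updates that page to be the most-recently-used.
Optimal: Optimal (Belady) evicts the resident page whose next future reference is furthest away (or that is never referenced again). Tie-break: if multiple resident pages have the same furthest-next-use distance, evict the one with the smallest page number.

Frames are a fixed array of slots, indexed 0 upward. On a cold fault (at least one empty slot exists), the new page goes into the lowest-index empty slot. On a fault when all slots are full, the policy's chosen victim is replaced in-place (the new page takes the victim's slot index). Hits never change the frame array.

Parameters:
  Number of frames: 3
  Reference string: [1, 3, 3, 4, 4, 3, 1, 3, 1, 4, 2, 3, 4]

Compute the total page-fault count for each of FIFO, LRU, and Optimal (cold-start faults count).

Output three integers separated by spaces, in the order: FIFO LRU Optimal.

--- FIFO ---
  step 0: ref 1 -> FAULT, frames=[1,-,-] (faults so far: 1)
  step 1: ref 3 -> FAULT, frames=[1,3,-] (faults so far: 2)
  step 2: ref 3 -> HIT, frames=[1,3,-] (faults so far: 2)
  step 3: ref 4 -> FAULT, frames=[1,3,4] (faults so far: 3)
  step 4: ref 4 -> HIT, frames=[1,3,4] (faults so far: 3)
  step 5: ref 3 -> HIT, frames=[1,3,4] (faults so far: 3)
  step 6: ref 1 -> HIT, frames=[1,3,4] (faults so far: 3)
  step 7: ref 3 -> HIT, frames=[1,3,4] (faults so far: 3)
  step 8: ref 1 -> HIT, frames=[1,3,4] (faults so far: 3)
  step 9: ref 4 -> HIT, frames=[1,3,4] (faults so far: 3)
  step 10: ref 2 -> FAULT, evict 1, frames=[2,3,4] (faults so far: 4)
  step 11: ref 3 -> HIT, frames=[2,3,4] (faults so far: 4)
  step 12: ref 4 -> HIT, frames=[2,3,4] (faults so far: 4)
  FIFO total faults: 4
--- LRU ---
  step 0: ref 1 -> FAULT, frames=[1,-,-] (faults so far: 1)
  step 1: ref 3 -> FAULT, frames=[1,3,-] (faults so far: 2)
  step 2: ref 3 -> HIT, frames=[1,3,-] (faults so far: 2)
  step 3: ref 4 -> FAULT, frames=[1,3,4] (faults so far: 3)
  step 4: ref 4 -> HIT, frames=[1,3,4] (faults so far: 3)
  step 5: ref 3 -> HIT, frames=[1,3,4] (faults so far: 3)
  step 6: ref 1 -> HIT, frames=[1,3,4] (faults so far: 3)
  step 7: ref 3 -> HIT, frames=[1,3,4] (faults so far: 3)
  step 8: ref 1 -> HIT, frames=[1,3,4] (faults so far: 3)
  step 9: ref 4 -> HIT, frames=[1,3,4] (faults so far: 3)
  step 10: ref 2 -> FAULT, evict 3, frames=[1,2,4] (faults so far: 4)
  step 11: ref 3 -> FAULT, evict 1, frames=[3,2,4] (faults so far: 5)
  step 12: ref 4 -> HIT, frames=[3,2,4] (faults so far: 5)
  LRU total faults: 5
--- Optimal ---
  step 0: ref 1 -> FAULT, frames=[1,-,-] (faults so far: 1)
  step 1: ref 3 -> FAULT, frames=[1,3,-] (faults so far: 2)
  step 2: ref 3 -> HIT, frames=[1,3,-] (faults so far: 2)
  step 3: ref 4 -> FAULT, frames=[1,3,4] (faults so far: 3)
  step 4: ref 4 -> HIT, frames=[1,3,4] (faults so far: 3)
  step 5: ref 3 -> HIT, frames=[1,3,4] (faults so far: 3)
  step 6: ref 1 -> HIT, frames=[1,3,4] (faults so far: 3)
  step 7: ref 3 -> HIT, frames=[1,3,4] (faults so far: 3)
  step 8: ref 1 -> HIT, frames=[1,3,4] (faults so far: 3)
  step 9: ref 4 -> HIT, frames=[1,3,4] (faults so far: 3)
  step 10: ref 2 -> FAULT, evict 1, frames=[2,3,4] (faults so far: 4)
  step 11: ref 3 -> HIT, frames=[2,3,4] (faults so far: 4)
  step 12: ref 4 -> HIT, frames=[2,3,4] (faults so far: 4)
  Optimal total faults: 4

Answer: 4 5 4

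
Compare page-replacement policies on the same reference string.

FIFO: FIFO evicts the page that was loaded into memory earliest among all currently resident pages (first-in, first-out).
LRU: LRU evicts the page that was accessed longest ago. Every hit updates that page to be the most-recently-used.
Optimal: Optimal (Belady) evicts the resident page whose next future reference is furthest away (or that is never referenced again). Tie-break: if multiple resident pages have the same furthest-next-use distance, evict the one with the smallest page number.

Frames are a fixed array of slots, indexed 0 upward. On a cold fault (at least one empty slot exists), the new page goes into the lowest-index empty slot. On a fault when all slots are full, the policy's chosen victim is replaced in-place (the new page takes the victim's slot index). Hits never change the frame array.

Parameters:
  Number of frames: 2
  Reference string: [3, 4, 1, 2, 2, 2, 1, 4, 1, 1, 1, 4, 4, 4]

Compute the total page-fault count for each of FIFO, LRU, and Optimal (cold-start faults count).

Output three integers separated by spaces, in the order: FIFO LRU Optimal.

Answer: 6 5 5

Derivation:
--- FIFO ---
  step 0: ref 3 -> FAULT, frames=[3,-] (faults so far: 1)
  step 1: ref 4 -> FAULT, frames=[3,4] (faults so far: 2)
  step 2: ref 1 -> FAULT, evict 3, frames=[1,4] (faults so far: 3)
  step 3: ref 2 -> FAULT, evict 4, frames=[1,2] (faults so far: 4)
  step 4: ref 2 -> HIT, frames=[1,2] (faults so far: 4)
  step 5: ref 2 -> HIT, frames=[1,2] (faults so far: 4)
  step 6: ref 1 -> HIT, frames=[1,2] (faults so far: 4)
  step 7: ref 4 -> FAULT, evict 1, frames=[4,2] (faults so far: 5)
  step 8: ref 1 -> FAULT, evict 2, frames=[4,1] (faults so far: 6)
  step 9: ref 1 -> HIT, frames=[4,1] (faults so far: 6)
  step 10: ref 1 -> HIT, frames=[4,1] (faults so far: 6)
  step 11: ref 4 -> HIT, frames=[4,1] (faults so far: 6)
  step 12: ref 4 -> HIT, frames=[4,1] (faults so far: 6)
  step 13: ref 4 -> HIT, frames=[4,1] (faults so far: 6)
  FIFO total faults: 6
--- LRU ---
  step 0: ref 3 -> FAULT, frames=[3,-] (faults so far: 1)
  step 1: ref 4 -> FAULT, frames=[3,4] (faults so far: 2)
  step 2: ref 1 -> FAULT, evict 3, frames=[1,4] (faults so far: 3)
  step 3: ref 2 -> FAULT, evict 4, frames=[1,2] (faults so far: 4)
  step 4: ref 2 -> HIT, frames=[1,2] (faults so far: 4)
  step 5: ref 2 -> HIT, frames=[1,2] (faults so far: 4)
  step 6: ref 1 -> HIT, frames=[1,2] (faults so far: 4)
  step 7: ref 4 -> FAULT, evict 2, frames=[1,4] (faults so far: 5)
  step 8: ref 1 -> HIT, frames=[1,4] (faults so far: 5)
  step 9: ref 1 -> HIT, frames=[1,4] (faults so far: 5)
  step 10: ref 1 -> HIT, frames=[1,4] (faults so far: 5)
  step 11: ref 4 -> HIT, frames=[1,4] (faults so far: 5)
  step 12: ref 4 -> HIT, frames=[1,4] (faults so far: 5)
  step 13: ref 4 -> HIT, frames=[1,4] (faults so far: 5)
  LRU total faults: 5
--- Optimal ---
  step 0: ref 3 -> FAULT, frames=[3,-] (faults so far: 1)
  step 1: ref 4 -> FAULT, frames=[3,4] (faults so far: 2)
  step 2: ref 1 -> FAULT, evict 3, frames=[1,4] (faults so far: 3)
  step 3: ref 2 -> FAULT, evict 4, frames=[1,2] (faults so far: 4)
  step 4: ref 2 -> HIT, frames=[1,2] (faults so far: 4)
  step 5: ref 2 -> HIT, frames=[1,2] (faults so far: 4)
  step 6: ref 1 -> HIT, frames=[1,2] (faults so far: 4)
  step 7: ref 4 -> FAULT, evict 2, frames=[1,4] (faults so far: 5)
  step 8: ref 1 -> HIT, frames=[1,4] (faults so far: 5)
  step 9: ref 1 -> HIT, frames=[1,4] (faults so far: 5)
  step 10: ref 1 -> HIT, frames=[1,4] (faults so far: 5)
  step 11: ref 4 -> HIT, frames=[1,4] (faults so far: 5)
  step 12: ref 4 -> HIT, frames=[1,4] (faults so far: 5)
  step 13: ref 4 -> HIT, frames=[1,4] (faults so far: 5)
  Optimal total faults: 5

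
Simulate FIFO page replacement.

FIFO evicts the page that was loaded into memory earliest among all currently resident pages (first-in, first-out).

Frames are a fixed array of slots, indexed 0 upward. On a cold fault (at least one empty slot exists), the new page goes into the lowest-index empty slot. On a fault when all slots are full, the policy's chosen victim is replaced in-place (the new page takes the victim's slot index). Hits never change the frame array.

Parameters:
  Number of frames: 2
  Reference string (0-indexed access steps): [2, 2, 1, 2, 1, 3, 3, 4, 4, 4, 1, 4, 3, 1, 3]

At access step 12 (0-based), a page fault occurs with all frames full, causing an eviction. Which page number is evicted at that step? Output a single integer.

Answer: 4

Derivation:
Step 0: ref 2 -> FAULT, frames=[2,-]
Step 1: ref 2 -> HIT, frames=[2,-]
Step 2: ref 1 -> FAULT, frames=[2,1]
Step 3: ref 2 -> HIT, frames=[2,1]
Step 4: ref 1 -> HIT, frames=[2,1]
Step 5: ref 3 -> FAULT, evict 2, frames=[3,1]
Step 6: ref 3 -> HIT, frames=[3,1]
Step 7: ref 4 -> FAULT, evict 1, frames=[3,4]
Step 8: ref 4 -> HIT, frames=[3,4]
Step 9: ref 4 -> HIT, frames=[3,4]
Step 10: ref 1 -> FAULT, evict 3, frames=[1,4]
Step 11: ref 4 -> HIT, frames=[1,4]
Step 12: ref 3 -> FAULT, evict 4, frames=[1,3]
At step 12: evicted page 4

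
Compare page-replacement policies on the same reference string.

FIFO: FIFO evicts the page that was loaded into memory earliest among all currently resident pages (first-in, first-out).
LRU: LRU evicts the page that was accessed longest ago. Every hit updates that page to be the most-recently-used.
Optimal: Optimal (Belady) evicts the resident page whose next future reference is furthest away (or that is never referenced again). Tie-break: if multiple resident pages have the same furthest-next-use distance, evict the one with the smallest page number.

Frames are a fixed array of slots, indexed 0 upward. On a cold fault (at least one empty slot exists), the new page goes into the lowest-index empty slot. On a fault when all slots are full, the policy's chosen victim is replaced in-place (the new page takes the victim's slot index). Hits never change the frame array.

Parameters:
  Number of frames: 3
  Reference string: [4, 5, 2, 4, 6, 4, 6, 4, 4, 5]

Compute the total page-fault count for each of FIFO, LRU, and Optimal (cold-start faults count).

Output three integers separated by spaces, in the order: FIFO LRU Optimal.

--- FIFO ---
  step 0: ref 4 -> FAULT, frames=[4,-,-] (faults so far: 1)
  step 1: ref 5 -> FAULT, frames=[4,5,-] (faults so far: 2)
  step 2: ref 2 -> FAULT, frames=[4,5,2] (faults so far: 3)
  step 3: ref 4 -> HIT, frames=[4,5,2] (faults so far: 3)
  step 4: ref 6 -> FAULT, evict 4, frames=[6,5,2] (faults so far: 4)
  step 5: ref 4 -> FAULT, evict 5, frames=[6,4,2] (faults so far: 5)
  step 6: ref 6 -> HIT, frames=[6,4,2] (faults so far: 5)
  step 7: ref 4 -> HIT, frames=[6,4,2] (faults so far: 5)
  step 8: ref 4 -> HIT, frames=[6,4,2] (faults so far: 5)
  step 9: ref 5 -> FAULT, evict 2, frames=[6,4,5] (faults so far: 6)
  FIFO total faults: 6
--- LRU ---
  step 0: ref 4 -> FAULT, frames=[4,-,-] (faults so far: 1)
  step 1: ref 5 -> FAULT, frames=[4,5,-] (faults so far: 2)
  step 2: ref 2 -> FAULT, frames=[4,5,2] (faults so far: 3)
  step 3: ref 4 -> HIT, frames=[4,5,2] (faults so far: 3)
  step 4: ref 6 -> FAULT, evict 5, frames=[4,6,2] (faults so far: 4)
  step 5: ref 4 -> HIT, frames=[4,6,2] (faults so far: 4)
  step 6: ref 6 -> HIT, frames=[4,6,2] (faults so far: 4)
  step 7: ref 4 -> HIT, frames=[4,6,2] (faults so far: 4)
  step 8: ref 4 -> HIT, frames=[4,6,2] (faults so far: 4)
  step 9: ref 5 -> FAULT, evict 2, frames=[4,6,5] (faults so far: 5)
  LRU total faults: 5
--- Optimal ---
  step 0: ref 4 -> FAULT, frames=[4,-,-] (faults so far: 1)
  step 1: ref 5 -> FAULT, frames=[4,5,-] (faults so far: 2)
  step 2: ref 2 -> FAULT, frames=[4,5,2] (faults so far: 3)
  step 3: ref 4 -> HIT, frames=[4,5,2] (faults so far: 3)
  step 4: ref 6 -> FAULT, evict 2, frames=[4,5,6] (faults so far: 4)
  step 5: ref 4 -> HIT, frames=[4,5,6] (faults so far: 4)
  step 6: ref 6 -> HIT, frames=[4,5,6] (faults so far: 4)
  step 7: ref 4 -> HIT, frames=[4,5,6] (faults so far: 4)
  step 8: ref 4 -> HIT, frames=[4,5,6] (faults so far: 4)
  step 9: ref 5 -> HIT, frames=[4,5,6] (faults so far: 4)
  Optimal total faults: 4

Answer: 6 5 4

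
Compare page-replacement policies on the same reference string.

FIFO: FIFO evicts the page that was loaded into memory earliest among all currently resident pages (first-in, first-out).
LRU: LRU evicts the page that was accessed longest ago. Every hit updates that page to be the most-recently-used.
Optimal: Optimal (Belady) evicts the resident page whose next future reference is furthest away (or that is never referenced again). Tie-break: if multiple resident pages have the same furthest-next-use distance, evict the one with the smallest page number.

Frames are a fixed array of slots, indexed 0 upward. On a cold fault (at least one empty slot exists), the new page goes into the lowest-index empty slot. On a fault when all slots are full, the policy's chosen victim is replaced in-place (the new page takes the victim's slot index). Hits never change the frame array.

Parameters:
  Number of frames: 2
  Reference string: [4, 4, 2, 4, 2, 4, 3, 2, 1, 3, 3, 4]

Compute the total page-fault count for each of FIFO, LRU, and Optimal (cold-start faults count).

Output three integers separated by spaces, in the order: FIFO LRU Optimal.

Answer: 5 7 5

Derivation:
--- FIFO ---
  step 0: ref 4 -> FAULT, frames=[4,-] (faults so far: 1)
  step 1: ref 4 -> HIT, frames=[4,-] (faults so far: 1)
  step 2: ref 2 -> FAULT, frames=[4,2] (faults so far: 2)
  step 3: ref 4 -> HIT, frames=[4,2] (faults so far: 2)
  step 4: ref 2 -> HIT, frames=[4,2] (faults so far: 2)
  step 5: ref 4 -> HIT, frames=[4,2] (faults so far: 2)
  step 6: ref 3 -> FAULT, evict 4, frames=[3,2] (faults so far: 3)
  step 7: ref 2 -> HIT, frames=[3,2] (faults so far: 3)
  step 8: ref 1 -> FAULT, evict 2, frames=[3,1] (faults so far: 4)
  step 9: ref 3 -> HIT, frames=[3,1] (faults so far: 4)
  step 10: ref 3 -> HIT, frames=[3,1] (faults so far: 4)
  step 11: ref 4 -> FAULT, evict 3, frames=[4,1] (faults so far: 5)
  FIFO total faults: 5
--- LRU ---
  step 0: ref 4 -> FAULT, frames=[4,-] (faults so far: 1)
  step 1: ref 4 -> HIT, frames=[4,-] (faults so far: 1)
  step 2: ref 2 -> FAULT, frames=[4,2] (faults so far: 2)
  step 3: ref 4 -> HIT, frames=[4,2] (faults so far: 2)
  step 4: ref 2 -> HIT, frames=[4,2] (faults so far: 2)
  step 5: ref 4 -> HIT, frames=[4,2] (faults so far: 2)
  step 6: ref 3 -> FAULT, evict 2, frames=[4,3] (faults so far: 3)
  step 7: ref 2 -> FAULT, evict 4, frames=[2,3] (faults so far: 4)
  step 8: ref 1 -> FAULT, evict 3, frames=[2,1] (faults so far: 5)
  step 9: ref 3 -> FAULT, evict 2, frames=[3,1] (faults so far: 6)
  step 10: ref 3 -> HIT, frames=[3,1] (faults so far: 6)
  step 11: ref 4 -> FAULT, evict 1, frames=[3,4] (faults so far: 7)
  LRU total faults: 7
--- Optimal ---
  step 0: ref 4 -> FAULT, frames=[4,-] (faults so far: 1)
  step 1: ref 4 -> HIT, frames=[4,-] (faults so far: 1)
  step 2: ref 2 -> FAULT, frames=[4,2] (faults so far: 2)
  step 3: ref 4 -> HIT, frames=[4,2] (faults so far: 2)
  step 4: ref 2 -> HIT, frames=[4,2] (faults so far: 2)
  step 5: ref 4 -> HIT, frames=[4,2] (faults so far: 2)
  step 6: ref 3 -> FAULT, evict 4, frames=[3,2] (faults so far: 3)
  step 7: ref 2 -> HIT, frames=[3,2] (faults so far: 3)
  step 8: ref 1 -> FAULT, evict 2, frames=[3,1] (faults so far: 4)
  step 9: ref 3 -> HIT, frames=[3,1] (faults so far: 4)
  step 10: ref 3 -> HIT, frames=[3,1] (faults so far: 4)
  step 11: ref 4 -> FAULT, evict 1, frames=[3,4] (faults so far: 5)
  Optimal total faults: 5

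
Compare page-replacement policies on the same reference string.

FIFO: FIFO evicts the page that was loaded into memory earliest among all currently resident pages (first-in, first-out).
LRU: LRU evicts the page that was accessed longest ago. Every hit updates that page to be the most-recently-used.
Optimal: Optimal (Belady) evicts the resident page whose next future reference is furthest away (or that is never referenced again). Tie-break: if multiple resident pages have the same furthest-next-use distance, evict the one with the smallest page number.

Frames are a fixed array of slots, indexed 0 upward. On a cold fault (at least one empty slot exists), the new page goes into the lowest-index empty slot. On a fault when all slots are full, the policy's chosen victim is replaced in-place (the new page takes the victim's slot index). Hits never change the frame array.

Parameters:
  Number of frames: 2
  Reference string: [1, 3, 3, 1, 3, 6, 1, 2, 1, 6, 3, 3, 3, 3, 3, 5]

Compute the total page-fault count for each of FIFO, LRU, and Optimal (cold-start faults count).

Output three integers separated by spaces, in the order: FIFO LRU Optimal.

--- FIFO ---
  step 0: ref 1 -> FAULT, frames=[1,-] (faults so far: 1)
  step 1: ref 3 -> FAULT, frames=[1,3] (faults so far: 2)
  step 2: ref 3 -> HIT, frames=[1,3] (faults so far: 2)
  step 3: ref 1 -> HIT, frames=[1,3] (faults so far: 2)
  step 4: ref 3 -> HIT, frames=[1,3] (faults so far: 2)
  step 5: ref 6 -> FAULT, evict 1, frames=[6,3] (faults so far: 3)
  step 6: ref 1 -> FAULT, evict 3, frames=[6,1] (faults so far: 4)
  step 7: ref 2 -> FAULT, evict 6, frames=[2,1] (faults so far: 5)
  step 8: ref 1 -> HIT, frames=[2,1] (faults so far: 5)
  step 9: ref 6 -> FAULT, evict 1, frames=[2,6] (faults so far: 6)
  step 10: ref 3 -> FAULT, evict 2, frames=[3,6] (faults so far: 7)
  step 11: ref 3 -> HIT, frames=[3,6] (faults so far: 7)
  step 12: ref 3 -> HIT, frames=[3,6] (faults so far: 7)
  step 13: ref 3 -> HIT, frames=[3,6] (faults so far: 7)
  step 14: ref 3 -> HIT, frames=[3,6] (faults so far: 7)
  step 15: ref 5 -> FAULT, evict 6, frames=[3,5] (faults so far: 8)
  FIFO total faults: 8
--- LRU ---
  step 0: ref 1 -> FAULT, frames=[1,-] (faults so far: 1)
  step 1: ref 3 -> FAULT, frames=[1,3] (faults so far: 2)
  step 2: ref 3 -> HIT, frames=[1,3] (faults so far: 2)
  step 3: ref 1 -> HIT, frames=[1,3] (faults so far: 2)
  step 4: ref 3 -> HIT, frames=[1,3] (faults so far: 2)
  step 5: ref 6 -> FAULT, evict 1, frames=[6,3] (faults so far: 3)
  step 6: ref 1 -> FAULT, evict 3, frames=[6,1] (faults so far: 4)
  step 7: ref 2 -> FAULT, evict 6, frames=[2,1] (faults so far: 5)
  step 8: ref 1 -> HIT, frames=[2,1] (faults so far: 5)
  step 9: ref 6 -> FAULT, evict 2, frames=[6,1] (faults so far: 6)
  step 10: ref 3 -> FAULT, evict 1, frames=[6,3] (faults so far: 7)
  step 11: ref 3 -> HIT, frames=[6,3] (faults so far: 7)
  step 12: ref 3 -> HIT, frames=[6,3] (faults so far: 7)
  step 13: ref 3 -> HIT, frames=[6,3] (faults so far: 7)
  step 14: ref 3 -> HIT, frames=[6,3] (faults so far: 7)
  step 15: ref 5 -> FAULT, evict 6, frames=[5,3] (faults so far: 8)
  LRU total faults: 8
--- Optimal ---
  step 0: ref 1 -> FAULT, frames=[1,-] (faults so far: 1)
  step 1: ref 3 -> FAULT, frames=[1,3] (faults so far: 2)
  step 2: ref 3 -> HIT, frames=[1,3] (faults so far: 2)
  step 3: ref 1 -> HIT, frames=[1,3] (faults so far: 2)
  step 4: ref 3 -> HIT, frames=[1,3] (faults so far: 2)
  step 5: ref 6 -> FAULT, evict 3, frames=[1,6] (faults so far: 3)
  step 6: ref 1 -> HIT, frames=[1,6] (faults so far: 3)
  step 7: ref 2 -> FAULT, evict 6, frames=[1,2] (faults so far: 4)
  step 8: ref 1 -> HIT, frames=[1,2] (faults so far: 4)
  step 9: ref 6 -> FAULT, evict 1, frames=[6,2] (faults so far: 5)
  step 10: ref 3 -> FAULT, evict 2, frames=[6,3] (faults so far: 6)
  step 11: ref 3 -> HIT, frames=[6,3] (faults so far: 6)
  step 12: ref 3 -> HIT, frames=[6,3] (faults so far: 6)
  step 13: ref 3 -> HIT, frames=[6,3] (faults so far: 6)
  step 14: ref 3 -> HIT, frames=[6,3] (faults so far: 6)
  step 15: ref 5 -> FAULT, evict 3, frames=[6,5] (faults so far: 7)
  Optimal total faults: 7

Answer: 8 8 7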